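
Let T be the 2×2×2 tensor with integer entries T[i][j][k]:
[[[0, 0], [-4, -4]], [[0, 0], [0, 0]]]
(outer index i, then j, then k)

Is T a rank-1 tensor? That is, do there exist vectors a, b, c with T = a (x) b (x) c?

If T = a (x) b (x) c then every fibre of T is a multiple of the corresponding factor, so read the factors off the fibres through the nonzero entry T[0,1,0] = -4.
The mode-1 fibre T[:,1,0] = [-4, 0] gives a = [1, 0] (primitive direction); the mode-2 fibre T[0,:,0] = [0, -4] gives b = [0, 1]; then c[k] = T[0,1,k] / (a[0]·b[1]) = [-4, -4] / 1 = [-4, -4].
Expanding [1, 0] (x) [0, 1] (x) [-4, -4] reproduces all 8 entries of T, so T = [1, 0] (x) [0, 1] (x) [-4, -4] and rank(T) ≤ 1.
Equivalently every frontal slice T[:,:,k] is c[k] times the rank-1 matrix [1, 0] (x) [0, 1]. So T has rank 1 (it is nonzero).

Yes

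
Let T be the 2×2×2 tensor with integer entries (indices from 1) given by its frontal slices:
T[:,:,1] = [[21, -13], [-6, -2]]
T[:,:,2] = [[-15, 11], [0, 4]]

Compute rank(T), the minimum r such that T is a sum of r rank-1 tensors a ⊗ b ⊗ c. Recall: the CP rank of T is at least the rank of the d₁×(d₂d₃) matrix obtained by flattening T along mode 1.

2

Lower bound: the mode-1 unfolding of T (rows indexed by i, columns by (j,k) = (1,1), (1,2), (2,1), (2,2)) is [[21, -15, -13, 11], [-6, 0, -2, 4]].
There the 2×2 minor on rows i ∈ {1, 2}, columns (j,k) ∈ {(1,1), (1,2)} is det [[21, -15], [-6, 0]] = -90 ≠ 0, so this unfolding has rank ≥ 2; CP rank is at least every unfolding rank, so rank(T) ≥ 2. (Flattening ranks never certify an upper bound on CP rank; for that we must actually write T with 2 rank-1 terms.)
Upper bound — finding two terms. Write S_k = T[:,:,k] for the frontal slices: S₁ = [[21, -13], [-6, -2]], S₂ = [[-15, 11], [0, 4]].
If T = a₁ ⊗ b₁ ⊗ c₁ + a₂ ⊗ b₂ ⊗ c₂ then each S_k = c₁[k]·a₁b₁ᵀ + c₂[k]·a₂b₂ᵀ. S₁ and S₂ are linearly independent, so a₁b₁ᵀ and a₂b₂ᵀ must span the same plane of matrices: they are the rank-1 matrices of the form x·S₁ + y·S₂.
det(x·S₁ + y·S₂) is −120·x² + 180·xy − 60·y² = (-60)·(2·x − y)(x − y), vanishing at (x:y) = (1:2) and (1:1).
M₁ = S₁ + 2·S₂ = [[-9, 9], [-6, 6]] = (-3)·[3, 2][1, -1]ᵀ and M₂ = S₁ + S₂ = [[6, -2], [-6, 2]] = 2·[1, -1][3, -1]ᵀ, so take a₁ = [3, 2], b₁ = [1, -1], a₂ = [1, -1], b₂ = [3, -1].
Each slice is an integer combination of E₁ = a₁b₁ᵀ and E₂ = a₂b₂ᵀ: S₁ = 3·E₁ + 4·E₂, S₂ = −3·E₁ − 2·E₂; reading off coefficients, c₁ = [3, -3] and c₂ = [4, -2].
Hence T = [3, 2] ⊗ [1, -1] ⊗ [3, -3] + [1, -1] ⊗ [3, -1] ⊗ [4, -2], so rank(T) ≤ 2.
These bounds meet, so rank(T) = 2.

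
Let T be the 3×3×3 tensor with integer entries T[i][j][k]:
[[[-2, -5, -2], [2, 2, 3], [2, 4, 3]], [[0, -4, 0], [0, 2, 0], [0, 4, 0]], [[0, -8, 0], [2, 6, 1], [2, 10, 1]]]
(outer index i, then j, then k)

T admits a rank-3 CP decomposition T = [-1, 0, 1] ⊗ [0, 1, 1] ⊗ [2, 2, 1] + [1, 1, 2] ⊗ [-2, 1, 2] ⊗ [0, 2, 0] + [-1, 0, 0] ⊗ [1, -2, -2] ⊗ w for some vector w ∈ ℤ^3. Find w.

Subtract the known terms from T to get the rank-1 residual R = [-1, 0, 0] ⊗ [1, -2, -2] ⊗ w, so R[i,j,k] = a[i]·b[j]·w[k]. Pick indices with nonzero a[0]·b[0] = (-1)·(1) = -1. Only the fibre through (0,0,·) is needed: R[0,0,:] = T[0,0,:] − Σₗ aₗ[0]bₗ[0]cₗ = [-2, -5, -2] − (-1)·(0)·[2, 2, 1] − (1)·(-2)·[0, 2, 0] = [-2, -1, -2]. Then w[k] = R[0,0,k] / -1 for each k, giving w = [-2, -1, -2] / -1 = [2, 1, 2].

w = [2, 1, 2]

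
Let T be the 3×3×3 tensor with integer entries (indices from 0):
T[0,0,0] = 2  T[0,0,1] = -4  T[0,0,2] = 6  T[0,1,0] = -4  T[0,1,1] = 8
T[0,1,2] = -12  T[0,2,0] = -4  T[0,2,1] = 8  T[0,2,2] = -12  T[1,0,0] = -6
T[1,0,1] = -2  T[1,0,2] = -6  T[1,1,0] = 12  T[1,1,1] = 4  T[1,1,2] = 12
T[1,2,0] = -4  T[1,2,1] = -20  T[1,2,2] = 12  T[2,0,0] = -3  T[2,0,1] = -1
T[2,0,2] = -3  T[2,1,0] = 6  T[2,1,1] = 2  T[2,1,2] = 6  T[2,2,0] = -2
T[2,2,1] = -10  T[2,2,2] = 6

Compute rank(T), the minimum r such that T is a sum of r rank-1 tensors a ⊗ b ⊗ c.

2

Lower bound: the mode-1 unfolding of T (rows indexed by i, columns by (j,k) = (0,0), (0,1), (0,2), (1,0), (1,1), (1,2), (2,0), (2,1), (2,2)) is [[2, -4, 6, -4, 8, -12, -4, 8, -12], [-6, -2, -6, 12, 4, 12, -4, -20, 12], [-3, -1, -3, 6, 2, 6, -2, -10, 6]].
There the 2×2 minor on rows i ∈ {0, 1}, columns (j,k) ∈ {(0,0), (0,1)} is det [[2, -4], [-6, -2]] = -28 ≠ 0, so this unfolding has rank ≥ 2; CP rank is at least every unfolding rank, so rank(T) ≥ 2. (Unfolding ranks only ever bound the CP rank from below — rank(T) can be strictly larger than all of them — so the matching upper bound has to come from an explicit 2-term decomposition.)
Upper bound — finding two terms. Write S_k = T[:,:,k] for the frontal slices: S₀ = [[2, -4, -4], [-6, 12, -4], [-3, 6, -2]], S₁ = [[-4, 8, 8], [-2, 4, -20], [-1, 2, -10]], S₂ = [[6, -12, -12], [-6, 12, 12], [-3, 6, 6]].
If T = a₁ ⊗ b₁ ⊗ c₁ + a₂ ⊗ b₂ ⊗ c₂ then each S_k = c₁[k]·a₁b₁ᵀ + c₂[k]·a₂b₂ᵀ. S₀ and S₁ are linearly independent, so a₁b₁ᵀ and a₂b₂ᵀ must span the same plane of matrices: they are the rank-1 matrices of the form x·S₀ + y·S₁.
The 2×2 minor of x·S₀ + y·S₁ on rows {0,1}, columns {0,2} is −32·x² + 16·xy + 96·y² = (-16)·(2·x + 3·y)(x − 2·y), vanishing at (x:y) = (3:-2) and (2:1).
M₁ = 3·S₀ − 2·S₁ = [[14, -28, -28], [-14, 28, 28], [-7, 14, 14]] = 7·[2, -2, -1][1, -2, -2]ᵀ and M₂ = 2·S₀ + S₁ = [[0, 0, 0], [-14, 28, -28], [-7, 14, -14]] = (-7)·[0, 2, 1][1, -2, 2]ᵀ, so take a₁ = [2, -2, -1], b₁ = [1, -2, -2], a₂ = [0, 2, 1], b₂ = [1, -2, 2].
Each slice is an integer combination of E₁ = a₁b₁ᵀ and E₂ = a₂b₂ᵀ: S₀ = E₁ − 2·E₂, S₁ = −2·E₁ − 3·E₂, S₂ = 3·E₁; reading off coefficients, c₁ = [1, -2, 3] and c₂ = [-2, -3, 0].
Hence T = [2, -2, -1] ⊗ [1, -2, -2] ⊗ [1, -2, 3] + [0, 2, 1] ⊗ [1, -2, 2] ⊗ [-2, -3, 0], so rank(T) ≤ 2.
These bounds meet, so rank(T) = 2.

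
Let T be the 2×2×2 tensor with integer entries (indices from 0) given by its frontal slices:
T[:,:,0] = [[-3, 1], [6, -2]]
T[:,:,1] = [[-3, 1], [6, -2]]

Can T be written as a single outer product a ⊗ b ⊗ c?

The mode-1 fibre T[:,0,0] = [-3, 6] gives a = [1, -2] (primitive direction); the mode-2 fibre T[0,:,0] = [-3, 1] gives b = [3, -1]; then c[k] = T[0,0,k] / (a[0]·b[0]) = [-3, -3] / 3 = [-1, -1].
Expanding [1, -2] ⊗ [3, -1] ⊗ [-1, -1] reproduces all 8 entries of T, so T = [1, -2] ⊗ [3, -1] ⊗ [-1, -1] and rank(T) ≤ 1.
Equivalently every frontal slice T[:,:,k] is c[k] times the rank-1 matrix [1, -2] ⊗ [3, -1]. So T has rank 1 (it is nonzero).

Yes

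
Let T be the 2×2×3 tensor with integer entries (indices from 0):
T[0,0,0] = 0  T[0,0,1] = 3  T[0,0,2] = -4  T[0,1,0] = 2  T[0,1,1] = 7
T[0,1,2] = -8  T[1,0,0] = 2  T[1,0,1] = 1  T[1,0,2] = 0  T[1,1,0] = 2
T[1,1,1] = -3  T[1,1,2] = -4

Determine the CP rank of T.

3

Lower bound: the mode-3 unfolding of T (rows indexed by k, columns by (i,j) = (0,0), (0,1), (1,0), (1,1)) is [[0, 2, 2, 2], [3, 7, 1, -3], [-4, -8, 0, -4]].
There the 3×3 minor on rows k ∈ {0, 1, 2}, columns (i,j) ∈ {(0,0), (0,1), (1,1)} is det [[0, 2, 2], [3, 7, -3], [-4, -8, -4]] = 56 ≠ 0, so this unfolding has rank ≥ 3; CP rank is at least every unfolding rank, so rank(T) ≥ 3. (Unfolding ranks only ever bound the CP rank from below — rank(T) can be strictly larger than all of them — so the matching upper bound has to come from an explicit 3-term decomposition.)
Upper bound: T is a sum of 3 rank-1 terms, T = [0, 1] ⊗ [0, 1] ⊗ [0, -4, -4] + [1, -1] ⊗ [1, 1] ⊗ [-2, -1, 0] + [1, 0] ⊗ [1, 2] ⊗ [2, 4, -4] (written with every a and b primitive with positive leading entry and the scale carried by c; CP decompositions are not unique, and this one is verified by expanding entrywise), so rank(T) ≤ 3.
These bounds meet, so rank(T) = 3.
Check entry T[1,1,0] = 2: (1)·(1)·(0) + (-1)·(1)·(-2) + (0)·(2)·(2) = 2.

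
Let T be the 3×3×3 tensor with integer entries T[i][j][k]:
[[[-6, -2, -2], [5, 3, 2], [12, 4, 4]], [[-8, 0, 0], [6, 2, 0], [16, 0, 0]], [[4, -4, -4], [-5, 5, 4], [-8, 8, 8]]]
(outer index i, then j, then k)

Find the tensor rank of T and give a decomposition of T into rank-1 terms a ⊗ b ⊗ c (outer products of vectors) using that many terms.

rank(T) = 3

Lower bound: the mode-1 unfolding of T (rows indexed by i, columns by (j,k) = (0,0), (0,1), (0,2), (1,0), (1,1), (1,2), (2,0), (2,1), (2,2)) is [[-6, -2, -2, 5, 3, 2, 12, 4, 4], [-8, 0, 0, 6, 2, 0, 16, 0, 0], [4, -4, -4, -5, 5, 4, -8, 8, 8]].
There the 3×3 minor on rows i ∈ {0, 1, 2}, columns (j,k) ∈ {(0,0), (0,1), (1,0)} is det [[-6, -2, 5], [-8, 0, 6], [4, -4, -5]] = 48 ≠ 0, so this unfolding has rank ≥ 3; CP rank is at least every unfolding rank, so rank(T) ≥ 3. (This is only a lower bound: in general the CP rank may exceed every unfolding rank, so we still need to exhibit 3 rank-1 terms summing to T.)
Upper bound: T is a sum of 3 rank-1 terms, T = [1, 1, 0] ⊗ [1, -1, -2] ⊗ [-4, -4, -4] + [1, 2, -2] ⊗ [1, -1, -2] ⊗ [-2, 2, 2] + [1, 2, 1] ⊗ [0, 1, 0] ⊗ [-1, 1, 0] (one valid choice — decompositions are not unique — normalised so each a, b is primitive with positive first nonzero entry; check it by expanding all entries), so rank(T) ≤ 3.
These bounds meet, so rank(T) = 3.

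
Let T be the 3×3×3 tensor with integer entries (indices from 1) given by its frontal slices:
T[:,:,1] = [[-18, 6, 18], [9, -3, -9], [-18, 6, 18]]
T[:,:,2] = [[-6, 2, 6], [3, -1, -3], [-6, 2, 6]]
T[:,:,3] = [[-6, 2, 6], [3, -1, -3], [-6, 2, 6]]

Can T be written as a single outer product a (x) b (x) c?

If T = a (x) b (x) c then every fibre of T is a multiple of the corresponding factor, so read the factors off the fibres through the nonzero entry T[1,1,1] = -18.
The mode-1 fibre T[:,1,1] = [-18, 9, -18] gives a = (2, -1, 2) (primitive direction); the mode-2 fibre T[1,:,1] = [-18, 6, 18] gives b = (3, -1, -3); then c[k] = T[1,1,k] / (a[1]·b[1]) = [-18, -6, -6] / 6 = (-3, -1, -1).
Expanding (2, -1, 2) (x) (3, -1, -3) (x) (-3, -1, -1) reproduces all 27 entries of T, so T = (2, -1, 2) (x) (3, -1, -3) (x) (-3, -1, -1) and rank(T) ≤ 1.
Equivalently every frontal slice T[:,:,k] is c[k] times the rank-1 matrix (2, -1, 2) (x) (3, -1, -3). So T has rank 1 (it is nonzero).

Yes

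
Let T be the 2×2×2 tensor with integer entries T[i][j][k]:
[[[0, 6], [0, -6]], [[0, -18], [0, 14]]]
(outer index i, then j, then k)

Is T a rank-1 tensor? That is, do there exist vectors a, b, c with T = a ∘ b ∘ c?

No

The mode-2 unfolding of T (rows indexed by j, columns by (i,k) = (0,0), (0,1), (1,0), (1,1)) is [[0, 6, 0, -18], [0, -6, 0, 14]].
There the 2×2 minor on rows j ∈ {0, 1}, columns (i,k) ∈ {(0,1), (1,1)} is det [[6, -18], [-6, 14]] = -24 ≠ 0, so this unfolding has rank ≥ 2; CP rank is at least every unfolding rank, so rank(T) ≥ 2.
In particular rank(T) ≥ 2 > 1, so T is not rank-1.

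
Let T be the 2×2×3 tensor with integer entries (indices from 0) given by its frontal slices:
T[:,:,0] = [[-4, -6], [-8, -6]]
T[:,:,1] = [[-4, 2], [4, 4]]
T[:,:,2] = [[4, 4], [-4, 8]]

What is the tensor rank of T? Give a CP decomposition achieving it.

Lower bound: the mode-3 unfolding of T (rows indexed by k, columns by (i,j) = (0,0), (0,1), (1,0), (1,1)) is [[-4, -6, -8, -6], [-4, 2, 4, 4], [4, 4, -4, 8]].
There the 3×3 minor on rows k ∈ {0, 1, 2}, columns (i,j) ∈ {(0,0), (0,1), (1,0)} is det [[-4, -6, -8], [-4, 2, 4], [4, 4, -4]] = 288 ≠ 0, so this unfolding has rank ≥ 3; CP rank is at least every unfolding rank, so rank(T) ≥ 3. (Flattening ranks never certify an upper bound on CP rank; for that we must actually write T with 3 rank-1 terms.)
Upper bound: T is a sum of 3 rank-1 terms, T = [1, -1] (x) [1, 0] (x) [4, -4, 4] + [1, 2] (x) [0, 1] (x) [-2, 2, 4] + [2, 1] (x) [2, 1] (x) [-2, 0, 0] (written with every a and b primitive with positive leading entry and the scale carried by c; CP decompositions are not unique, and this one is verified by expanding entrywise), so rank(T) ≤ 3.
These bounds meet, so rank(T) = 3.

rank(T) = 3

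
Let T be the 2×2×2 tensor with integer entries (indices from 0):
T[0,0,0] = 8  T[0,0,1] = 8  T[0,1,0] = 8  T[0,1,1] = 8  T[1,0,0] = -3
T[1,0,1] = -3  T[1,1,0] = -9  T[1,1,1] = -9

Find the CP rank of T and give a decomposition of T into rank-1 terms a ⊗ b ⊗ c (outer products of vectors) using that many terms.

rank(T) = 2

Lower bound: in the mode-1 unfolding of T (rows indexed by i, columns by (j,k)) the 2×2 minor on rows i ∈ {0, 1}, columns (j,k) ∈ {(0,0), (1,0)} is det [[8, 8], [-3, -9]] = -48 ≠ 0, so that unfolding has rank ≥ 2 and hence rank(T) ≥ 2 (CP rank is at least every unfolding rank, though it can be larger).
Upper bound: T[:,:,k] = c[k]·M for every slice, with c = [1, 1] and M = [[8, 8], [-3, -9]] (rows i, columns j).
Splitting M by its rows (i = 0, 1), M = [1, 0][8, 8]ᵀ + [0, 1][-3, -9]ᵀ.
Hence T = [1, 0] ⊗ [8, 8] ⊗ [1, 1] + [0, 1] ⊗ [-3, -9] ⊗ [1, 1], so rank(T) ≤ 2.
These bounds meet, so rank(T) = 2.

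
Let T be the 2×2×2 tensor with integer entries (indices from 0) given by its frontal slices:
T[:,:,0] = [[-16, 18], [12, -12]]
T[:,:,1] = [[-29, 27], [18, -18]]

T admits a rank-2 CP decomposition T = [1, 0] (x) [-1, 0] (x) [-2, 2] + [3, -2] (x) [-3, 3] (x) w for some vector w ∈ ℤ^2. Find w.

Subtract the known terms from T to get the rank-1 residual R = [3, -2] (x) [-3, 3] (x) w, so R[i,j,k] = a[i]·b[j]·w[k]. Pick indices with nonzero a[0]·b[0] = (3)·(-3) = -9. Only the fibre through (0,0,·) is needed: R[0,0,:] = T[0,0,:] − Σₗ aₗ[0]bₗ[0]cₗ = [-16, -29] − (1)·(-1)·[-2, 2] = [-18, -27]. Then w[k] = R[0,0,k] / -9 for each k, giving w = [-18, -27] / -9 = [2, 3].

w = [2, 3]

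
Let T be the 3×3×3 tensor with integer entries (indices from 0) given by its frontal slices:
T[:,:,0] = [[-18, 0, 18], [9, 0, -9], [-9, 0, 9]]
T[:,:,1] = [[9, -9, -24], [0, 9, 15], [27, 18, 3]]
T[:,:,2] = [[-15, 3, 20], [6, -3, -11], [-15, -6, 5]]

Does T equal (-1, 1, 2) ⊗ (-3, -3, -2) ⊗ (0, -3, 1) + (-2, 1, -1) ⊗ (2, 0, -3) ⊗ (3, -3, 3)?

Reconstruct entry (0,0,0) from the claimed factors: Σₗ aₗ[0]bₗ[0]cₗ[0] = (-1)·(-3)·(0) + (-2)·(2)·(3) = -12, but T[0,0,0] = -18. The claim is false.

No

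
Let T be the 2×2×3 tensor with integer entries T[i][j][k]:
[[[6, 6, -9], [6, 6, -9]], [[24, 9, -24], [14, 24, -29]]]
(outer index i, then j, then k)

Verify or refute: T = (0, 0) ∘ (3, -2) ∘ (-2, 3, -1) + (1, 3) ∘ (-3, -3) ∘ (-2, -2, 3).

No

Reconstruct entry (1,0,0) from the claimed factors: Σₗ aₗ[1]bₗ[0]cₗ[0] = (0)·(3)·(-2) + (3)·(-3)·(-2) = 18, but T[1,0,0] = 24. The claim is false.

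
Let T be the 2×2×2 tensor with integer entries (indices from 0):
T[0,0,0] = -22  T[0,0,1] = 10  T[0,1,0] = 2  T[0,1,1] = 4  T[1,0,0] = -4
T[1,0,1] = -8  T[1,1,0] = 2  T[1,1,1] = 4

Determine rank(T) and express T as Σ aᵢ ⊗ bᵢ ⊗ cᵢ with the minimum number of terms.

rank(T) = 2

Lower bound: the mode-3 unfolding of T (rows indexed by k, columns by (i,j) = (0,0), (0,1), (1,0), (1,1)) is [[-22, 2, -4, 2], [10, 4, -8, 4]].
There the 2×2 minor on rows k ∈ {0, 1}, columns (i,j) ∈ {(0,0), (0,1)} is det [[-22, 2], [10, 4]] = -108 ≠ 0, so this unfolding has rank ≥ 2; CP rank is at least every unfolding rank, so rank(T) ≥ 2. (Unfolding ranks only ever bound the CP rank from below — rank(T) can be strictly larger than all of them — so the matching upper bound has to come from an explicit 2-term decomposition.)
Upper bound — finding two terms. Write S_k = T[:,:,k] for the frontal slices: S₀ = [[-22, 2], [-4, 2]], S₁ = [[10, 4], [-8, 4]].
If T = a₁ ⊗ b₁ ⊗ c₁ + a₂ ⊗ b₂ ⊗ c₂ then each S_k = c₁[k]·a₁b₁ᵀ + c₂[k]·a₂b₂ᵀ. S₀ and S₁ are linearly independent, so a₁b₁ᵀ and a₂b₂ᵀ must span the same plane of matrices: they are the rank-1 matrices of the form x·S₀ + y·S₁.
det(x·S₀ + y·S₁) is −36·x² − 36·xy + 72·y² = (-36)·(x + 2·y)(x − y), vanishing at (x:y) = (2:-1) and (1:1).
M₁ = 2·S₀ − S₁ = [[-54, 0], [0, 0]] = (-54)·(1, 0)(1, 0)ᵀ and M₂ = S₀ + S₁ = [[-12, 6], [-12, 6]] = (-6)·(1, 1)(2, -1)ᵀ, so take a₁ = (1, 0), b₁ = (1, 0), a₂ = (1, 1), b₂ = (2, -1).
Each slice is an integer combination of E₁ = a₁b₁ᵀ and E₂ = a₂b₂ᵀ: S₀ = −18·E₁ − 2·E₂, S₁ = 18·E₁ − 4·E₂; reading off coefficients, c₁ = (-18, 18) and c₂ = (-2, -4).
Hence T = (1, 0) ⊗ (1, 0) ⊗ (-18, 18) + (1, 1) ⊗ (2, -1) ⊗ (-2, -4), so rank(T) ≤ 2.
These bounds meet, so rank(T) = 2.
Check entry T[1,1,1] = 4: (0)·(0)·(18) + (1)·(-1)·(-4) = 4.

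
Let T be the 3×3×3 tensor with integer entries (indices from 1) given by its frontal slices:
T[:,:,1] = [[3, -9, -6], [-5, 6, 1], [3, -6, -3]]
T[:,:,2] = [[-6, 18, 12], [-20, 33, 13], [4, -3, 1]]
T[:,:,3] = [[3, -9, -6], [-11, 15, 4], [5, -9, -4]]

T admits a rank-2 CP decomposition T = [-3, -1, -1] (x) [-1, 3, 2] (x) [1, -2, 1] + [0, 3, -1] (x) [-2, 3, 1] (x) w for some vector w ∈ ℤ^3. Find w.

Subtract the known terms from T to get the rank-1 residual R = [0, 3, -1] (x) [-2, 3, 1] (x) w, so R[i,j,k] = a[i]·b[j]·w[k]. Pick indices with nonzero a[2]·b[1] = (3)·(-2) = -6. Only the fibre through (2,1,·) is needed: R[2,1,:] = T[2,1,:] − Σₗ aₗ[2]bₗ[1]cₗ = [-5, -20, -11] − (-1)·(-1)·[1, -2, 1] = [-6, -18, -12]. Then w[k] = R[2,1,k] / -6 for each k, giving w = [-6, -18, -12] / -6 = [1, 3, 2].

w = [1, 3, 2]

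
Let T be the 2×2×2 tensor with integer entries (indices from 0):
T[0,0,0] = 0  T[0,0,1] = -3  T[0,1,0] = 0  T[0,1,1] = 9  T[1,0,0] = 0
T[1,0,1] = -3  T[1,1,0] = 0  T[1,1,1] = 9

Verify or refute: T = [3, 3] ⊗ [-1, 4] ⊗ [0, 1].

No

Reconstruct entry (0,1,1) from the claimed factors: Σₗ aₗ[0]bₗ[1]cₗ[1] = (3)·(4)·(1) = 12, but T[0,1,1] = 9. The claim is false.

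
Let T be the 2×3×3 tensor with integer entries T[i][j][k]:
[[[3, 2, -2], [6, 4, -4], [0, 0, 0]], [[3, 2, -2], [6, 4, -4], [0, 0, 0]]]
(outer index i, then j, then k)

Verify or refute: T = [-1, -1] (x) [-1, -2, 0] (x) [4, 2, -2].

Reconstruct entry (0,0,0) from the claimed factors: Σₗ aₗ[0]bₗ[0]cₗ[0] = (-1)·(-1)·(4) = 4, but T[0,0,0] = 3. The claim is false.

No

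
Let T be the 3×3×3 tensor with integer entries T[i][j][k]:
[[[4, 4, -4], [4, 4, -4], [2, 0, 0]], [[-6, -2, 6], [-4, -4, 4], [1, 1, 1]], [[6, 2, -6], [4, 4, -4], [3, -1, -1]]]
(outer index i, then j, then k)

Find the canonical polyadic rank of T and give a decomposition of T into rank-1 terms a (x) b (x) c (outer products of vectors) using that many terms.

Lower bound: the mode-1 unfolding of T (rows indexed by i, columns by (j,k) = (0,0), (0,1), (0,2), (1,0), (1,1), (1,2), (2,0), (2,1), (2,2)) is [[4, 4, -4, 4, 4, -4, 2, 0, 0], [-6, -2, 6, -4, -4, 4, 1, 1, 1], [6, 2, -6, 4, 4, -4, 3, -1, -1]].
There the 3×3 minor on rows i ∈ {0, 1, 2}, columns (j,k) ∈ {(0,0), (0,1), (2,0)} is det [[4, 4, 2], [-6, -2, 1], [6, 2, 3]] = 64 ≠ 0, so this unfolding has rank ≥ 3; CP rank is at least every unfolding rank, so rank(T) ≥ 3. (Flattening ranks never certify an upper bound on CP rank; for that we must actually write T with 3 rank-1 terms.)
Upper bound: T is a sum of 3 rank-1 terms, T = [0, 1, -1] (x) [2, 0, 1] (x) [-1, 1, 1] + [1, -1, 1] (x) [1, 1, 0] (x) [4, 4, -4] + [1, 1, 1] (x) [0, 0, 1] (x) [2, 0, 0] (written with every a and b primitive with positive leading entry and the scale carried by c; CP decompositions are not unique, and this one is verified by expanding entrywise), so rank(T) ≤ 3.
These bounds meet, so rank(T) = 3.

rank(T) = 3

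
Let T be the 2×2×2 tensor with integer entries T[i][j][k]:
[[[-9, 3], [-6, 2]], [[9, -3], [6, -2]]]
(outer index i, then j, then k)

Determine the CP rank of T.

1

Lower bound: T ≠ 0 (e.g. T[0,0,0] = -9), so rank(T) ≥ 1.
Upper bound: the mode-1 fibre T[:,0,0] = [-9, 9] gives a = (1, -1) (primitive direction); the mode-2 fibre T[0,:,0] = [-9, -6] gives b = (3, 2); then c[k] = T[0,0,k] / (a[0]·b[0]) = [-9, 3] / 3 = (-3, 1).
Expanding (1, -1) ⊗ (3, 2) ⊗ (-3, 1) reproduces all 8 entries of T, so T = (1, -1) ⊗ (3, 2) ⊗ (-3, 1) and rank(T) ≤ 1.
These bounds meet, so rank(T) = 1.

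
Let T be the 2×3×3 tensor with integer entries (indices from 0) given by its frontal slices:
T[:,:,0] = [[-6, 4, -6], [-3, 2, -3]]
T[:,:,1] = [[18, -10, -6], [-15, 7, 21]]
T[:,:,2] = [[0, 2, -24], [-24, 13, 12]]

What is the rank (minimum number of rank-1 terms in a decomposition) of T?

Lower bound: the mode-3 unfolding of T (rows indexed by k, columns by (i,j) = (0,0), (0,1), (0,2), (1,0), (1,1), (1,2)) is [[-6, 4, -6, -3, 2, -3], [18, -10, -6, -15, 7, 21], [0, 2, -24, -24, 13, 12]].
There the 2×2 minor on rows k ∈ {0, 1}, columns (i,j) ∈ {(0,0), (0,1)} is det [[-6, 4], [18, -10]] = -12 ≠ 0, so this unfolding has rank ≥ 2; CP rank is at least every unfolding rank, so rank(T) ≥ 2. (This is only a lower bound: in general the CP rank may exceed every unfolding rank, so we still need to exhibit 2 rank-1 terms summing to T.)
Upper bound — finding two terms. Write S_k = T[:,:,k] for the frontal slices: S₀ = [[-6, 4, -6], [-3, 2, -3]], S₁ = [[18, -10, -6], [-15, 7, 21]], S₂ = [[0, 2, -24], [-24, 13, 12]].
If T = a₁ ⊗ b₁ ⊗ c₁ + a₂ ⊗ b₂ ⊗ c₂ then each S_k = c₁[k]·a₁b₁ᵀ + c₂[k]·a₂b₂ᵀ. S₀ and S₁ are linearly independent, so a₁b₁ᵀ and a₂b₂ᵀ must span the same plane of matrices: they are the rank-1 matrices of the form x·S₀ + y·S₁.
The 2×2 minor of x·S₀ + y·S₁ on rows {0,1}, columns {0,1} is 24·xy − 24·y² = 24·(x − y)(y), vanishing at (x:y) = (1:1) and (1:0).
M₁ = S₀ + S₁ = [[12, -6, -12], [-18, 9, 18]] = 3·(2, -3)(2, -1, -2)ᵀ and M₂ = S₀ = [[-6, 4, -6], [-3, 2, -3]] = −(2, 1)(3, -2, 3)ᵀ, so take a₁ = (2, -3), b₁ = (2, -1, -2), a₂ = (2, 1), b₂ = (3, -2, 3).
Each slice is an integer combination of E₁ = a₁b₁ᵀ and E₂ = a₂b₂ᵀ: S₀ = −E₂, S₁ = 3·E₁ + E₂, S₂ = 3·E₁ − 2·E₂; reading off coefficients, c₁ = (0, 3, 3) and c₂ = (-1, 1, -2).
Hence T = (2, -3) ⊗ (2, -1, -2) ⊗ (0, 3, 3) + (2, 1) ⊗ (3, -2, 3) ⊗ (-1, 1, -2), so rank(T) ≤ 2.
These bounds meet, so rank(T) = 2.
Check entry T[0,0,0] = -6: (2)·(2)·(0) + (2)·(3)·(-1) = -6.

2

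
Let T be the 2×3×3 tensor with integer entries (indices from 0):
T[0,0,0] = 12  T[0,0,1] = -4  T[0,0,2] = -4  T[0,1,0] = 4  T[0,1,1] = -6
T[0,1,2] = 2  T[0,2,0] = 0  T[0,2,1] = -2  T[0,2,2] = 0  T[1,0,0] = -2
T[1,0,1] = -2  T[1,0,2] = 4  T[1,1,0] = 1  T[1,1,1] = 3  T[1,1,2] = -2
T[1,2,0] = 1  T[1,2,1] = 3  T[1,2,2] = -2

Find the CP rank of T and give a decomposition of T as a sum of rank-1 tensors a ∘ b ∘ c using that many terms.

rank(T) = 3

Lower bound: the mode-2 unfolding of T (rows indexed by j, columns by (i,k) = (0,0), (0,1), (0,2), (1,0), (1,1), (1,2)) is [[12, -4, -4, -2, -2, 4], [4, -6, 2, 1, 3, -2], [0, -2, 0, 1, 3, -2]].
There the 3×3 minor on rows j ∈ {0, 1, 2}, columns (i,k) ∈ {(0,0), (0,1), (0,2)} is det [[12, -4, -4], [4, -6, 2], [0, -2, 0]] = 80 ≠ 0, so this unfolding has rank ≥ 3; CP rank is at least every unfolding rank, so rank(T) ≥ 3. (Unfolding ranks only ever bound the CP rank from below — rank(T) can be strictly larger than all of them — so the matching upper bound has to come from an explicit 3-term decomposition.)
Upper bound: T is a sum of 3 rank-1 terms, T = (1, -1) ∘ (0, 1, 1) ∘ (-2, -4, 4) + (1, 0) ∘ (2, 1, 0) ∘ (4, -4, 2) + (2, -1) ∘ (2, 1, 1) ∘ (1, 1, -2) (one valid choice — decompositions are not unique — normalised so each a, b is primitive with positive first nonzero entry; check it by expanding all entries), so rank(T) ≤ 3.
These bounds meet, so rank(T) = 3.
Check entry T[1,1,1] = 3: (-1)·(1)·(-4) + (0)·(1)·(-4) + (-1)·(1)·(1) = 3.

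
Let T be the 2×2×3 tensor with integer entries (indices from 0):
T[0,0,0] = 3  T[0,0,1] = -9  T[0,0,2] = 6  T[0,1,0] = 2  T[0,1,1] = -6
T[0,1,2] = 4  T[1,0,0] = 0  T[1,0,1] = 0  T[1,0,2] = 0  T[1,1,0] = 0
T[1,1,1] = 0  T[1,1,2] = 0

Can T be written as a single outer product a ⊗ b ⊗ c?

The mode-1 fibre T[:,0,0] = [3, 0] gives a = (1, 0) (primitive direction); the mode-2 fibre T[0,:,0] = [3, 2] gives b = (3, 2); then c[k] = T[0,0,k] / (a[0]·b[0]) = [3, -9, 6] / 3 = (1, -3, 2).
Expanding (1, 0) ⊗ (3, 2) ⊗ (1, -3, 2) reproduces all 12 entries of T, so T = (1, 0) ⊗ (3, 2) ⊗ (1, -3, 2) and rank(T) ≤ 1.
Equivalently every frontal slice T[:,:,k] is c[k] times the rank-1 matrix (1, 0) ⊗ (3, 2). So T has rank 1 (it is nonzero).

Yes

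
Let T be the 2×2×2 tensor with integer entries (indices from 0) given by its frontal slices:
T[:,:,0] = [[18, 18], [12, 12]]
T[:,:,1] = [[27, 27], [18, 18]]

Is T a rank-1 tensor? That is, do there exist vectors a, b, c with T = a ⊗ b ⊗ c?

The mode-1 fibre T[:,0,0] = [18, 12] gives a = [3, 2] (primitive direction); the mode-2 fibre T[0,:,0] = [18, 18] gives b = [1, 1]; then c[k] = T[0,0,k] / (a[0]·b[0]) = [18, 27] / 3 = [6, 9].
Expanding [3, 2] ⊗ [1, 1] ⊗ [6, 9] reproduces all 8 entries of T, so T = [3, 2] ⊗ [1, 1] ⊗ [6, 9] and rank(T) ≤ 1.
Equivalently every frontal slice T[:,:,k] is c[k] times the rank-1 matrix [3, 2] ⊗ [1, 1]. So T has rank 1 (it is nonzero).

Yes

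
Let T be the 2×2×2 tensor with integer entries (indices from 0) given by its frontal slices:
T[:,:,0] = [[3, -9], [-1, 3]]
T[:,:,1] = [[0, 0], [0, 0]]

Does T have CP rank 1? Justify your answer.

If T = a ⊗ b ⊗ c then every fibre of T is a multiple of the corresponding factor, so read the factors off the fibres through the nonzero entry T[0,0,0] = 3.
The mode-1 fibre T[:,0,0] = [3, -1] gives a = [3, -1] (primitive direction); the mode-2 fibre T[0,:,0] = [3, -9] gives b = [1, -3]; then c[k] = T[0,0,k] / (a[0]·b[0]) = [3, 0] / 3 = [1, 0].
Expanding [3, -1] ⊗ [1, -3] ⊗ [1, 0] reproduces all 8 entries of T, so T = [3, -1] ⊗ [1, -3] ⊗ [1, 0] and rank(T) ≤ 1.
Equivalently every frontal slice T[:,:,k] is c[k] times the rank-1 matrix [3, -1] ⊗ [1, -3]. So T has rank 1 (it is nonzero).

Yes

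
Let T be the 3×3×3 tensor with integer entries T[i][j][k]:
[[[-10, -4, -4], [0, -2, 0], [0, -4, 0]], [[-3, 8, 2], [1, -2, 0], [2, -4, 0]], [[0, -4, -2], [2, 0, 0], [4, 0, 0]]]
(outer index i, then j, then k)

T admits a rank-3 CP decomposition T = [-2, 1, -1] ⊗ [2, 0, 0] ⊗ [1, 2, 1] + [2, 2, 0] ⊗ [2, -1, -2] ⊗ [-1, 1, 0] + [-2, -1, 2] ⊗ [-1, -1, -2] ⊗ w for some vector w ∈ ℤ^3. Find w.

w = [-1, 0, 0]

Subtract the known terms from T to get the rank-1 residual R = [-2, -1, 2] ⊗ [-1, -1, -2] ⊗ w, so R[i,j,k] = a[i]·b[j]·w[k]. Pick indices with nonzero a[0]·b[0] = (-2)·(-1) = 2. Only the fibre through (0,0,·) is needed: R[0,0,:] = T[0,0,:] − Σₗ aₗ[0]bₗ[0]cₗ = [-10, -4, -4] − (-2)·(2)·[1, 2, 1] − (2)·(2)·[-1, 1, 0] = [-2, 0, 0]. Then w[k] = R[0,0,k] / 2 for each k, giving w = [-2, 0, 0] / 2 = [-1, 0, 0].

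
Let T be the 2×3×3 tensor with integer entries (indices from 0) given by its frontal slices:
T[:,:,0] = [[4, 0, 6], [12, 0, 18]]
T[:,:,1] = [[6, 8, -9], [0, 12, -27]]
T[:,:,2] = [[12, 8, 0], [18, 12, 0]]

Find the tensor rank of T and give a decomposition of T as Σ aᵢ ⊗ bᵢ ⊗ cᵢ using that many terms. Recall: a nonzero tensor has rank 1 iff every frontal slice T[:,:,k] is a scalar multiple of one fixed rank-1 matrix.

rank(T) = 2

Lower bound: the mode-2 unfolding of T (rows indexed by j, columns by (i,k) = (0,0), (0,1), (0,2), (1,0), (1,1), (1,2)) is [[4, 6, 12, 12, 0, 18], [0, 8, 8, 0, 12, 12], [6, -9, 0, 18, -27, 0]].
There the 2×2 minor on rows j ∈ {0, 1}, columns (i,k) ∈ {(0,0), (0,1)} is det [[4, 6], [0, 8]] = 32 ≠ 0, so this unfolding has rank ≥ 2; CP rank is at least every unfolding rank, so rank(T) ≥ 2. (This is only a lower bound: in general the CP rank may exceed every unfolding rank, so we still need to exhibit 2 rank-1 terms summing to T.)
Upper bound — finding two terms. Write S_k = T[:,:,k] for the frontal slices: S₀ = [[4, 0, 6], [12, 0, 18]], S₁ = [[6, 8, -9], [0, 12, -27]], S₂ = [[12, 8, 0], [18, 12, 0]].
If T = a₁ ⊗ b₁ ⊗ c₁ + a₂ ⊗ b₂ ⊗ c₂ then each S_k = c₁[k]·a₁b₁ᵀ + c₂[k]·a₂b₂ᵀ. S₀ and S₁ are linearly independent, so a₁b₁ᵀ and a₂b₂ᵀ must span the same plane of matrices: they are the rank-1 matrices of the form x·S₀ + y·S₁.
The 2×2 minor of x·S₀ + y·S₁ on rows {0,1}, columns {0,1} is −48·xy + 72·y² = (-24)·(2·x − 3·y)(y), vanishing at (x:y) = (3:2) and (1:0).
M₁ = 3·S₀ + 2·S₁ = [[24, 16, 0], [36, 24, 0]] = 4·(2, 3)(3, 2, 0)ᵀ and M₂ = S₀ = [[4, 0, 6], [12, 0, 18]] = 2·(1, 3)(2, 0, 3)ᵀ, so take a₁ = (2, 3), b₁ = (3, 2, 0), a₂ = (1, 3), b₂ = (2, 0, 3).
Each slice is an integer combination of E₁ = a₁b₁ᵀ and E₂ = a₂b₂ᵀ: S₀ = 2·E₂, S₁ = 2·E₁ − 3·E₂, S₂ = 2·E₁; reading off coefficients, c₁ = (0, 2, 2) and c₂ = (2, -3, 0).
Hence T = (2, 3) ⊗ (3, 2, 0) ⊗ (0, 2, 2) + (1, 3) ⊗ (2, 0, 3) ⊗ (2, -3, 0), so rank(T) ≤ 2.
These bounds meet, so rank(T) = 2.
Check entry T[0,2,2] = 0: (2)·(0)·(2) + (1)·(3)·(0) = 0.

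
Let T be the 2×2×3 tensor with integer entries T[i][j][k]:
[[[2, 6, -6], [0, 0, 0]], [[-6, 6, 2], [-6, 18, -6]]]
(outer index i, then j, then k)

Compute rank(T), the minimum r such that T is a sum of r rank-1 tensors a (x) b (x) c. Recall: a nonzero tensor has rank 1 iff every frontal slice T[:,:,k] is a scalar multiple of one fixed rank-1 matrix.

Lower bound: in the mode-3 unfolding of T (rows indexed by k, columns by (i,j)) the 2×2 minor on rows k ∈ {0, 1}, columns (i,j) ∈ {(0,0), (1,0)} is det [[2, -6], [6, 6]] = 48 ≠ 0, so that unfolding has rank ≥ 2 and hence rank(T) ≥ 2 (CP rank is at least every unfolding rank, though it can be larger).
Upper bound: with S_k = T[:,:,k], the two rank-1 terms a₁b₁ᵀ, a₂b₂ᵀ are the rank-1 members of the pencil x·S₀ + y·S₁.
det(x·S₀ + y·S₁) is −12·x² + 108·y² = (-12)·(x − 3·y)(x + 3·y), vanishing at (x:y) = (3:1) and (3:-1).
M₁ = 3·S₀ + S₁ = [[12, 0], [-12, 0]] = 12·[1, -1][1, 0]ᵀ and M₂ = 3·S₀ − S₁ = [[0, 0], [-24, -36]] = (-12)·[0, 1][2, 3]ᵀ, so take a₁ = [1, -1], b₁ = [1, 0], a₂ = [0, 1], b₂ = [2, 3].
Each slice is an integer combination of E₁ = a₁b₁ᵀ and E₂ = a₂b₂ᵀ: S₀ = 2·E₁ − 2·E₂, S₁ = 6·E₁ + 6·E₂, S₂ = −6·E₁ − 2·E₂; reading off coefficients, c₁ = [2, 6, -6] and c₂ = [-2, 6, -2].
Hence T = [1, -1] (x) [1, 0] (x) [2, 6, -6] + [0, 1] (x) [2, 3] (x) [-2, 6, -2], so rank(T) ≤ 2.
These bounds meet, so rank(T) = 2.

2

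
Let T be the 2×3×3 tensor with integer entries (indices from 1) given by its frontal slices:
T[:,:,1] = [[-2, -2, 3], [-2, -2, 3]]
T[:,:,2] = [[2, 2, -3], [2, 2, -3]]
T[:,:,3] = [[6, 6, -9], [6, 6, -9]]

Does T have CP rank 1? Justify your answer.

Yes

If T = a (x) b (x) c then every fibre of T is a multiple of the corresponding factor, so read the factors off the fibres through the nonzero entry T[1,1,1] = -2.
The mode-1 fibre T[:,1,1] = [-2, -2] gives a = (1, 1) (primitive direction); the mode-2 fibre T[1,:,1] = [-2, -2, 3] gives b = (2, 2, -3); then c[k] = T[1,1,k] / (a[1]·b[1]) = [-2, 2, 6] / 2 = (-1, 1, 3).
Expanding (1, 1) (x) (2, 2, -3) (x) (-1, 1, 3) reproduces all 18 entries of T, so T = (1, 1) (x) (2, 2, -3) (x) (-1, 1, 3) and rank(T) ≤ 1.
Equivalently every frontal slice T[:,:,k] is c[k] times the rank-1 matrix (1, 1) (x) (2, 2, -3). So T has rank 1 (it is nonzero).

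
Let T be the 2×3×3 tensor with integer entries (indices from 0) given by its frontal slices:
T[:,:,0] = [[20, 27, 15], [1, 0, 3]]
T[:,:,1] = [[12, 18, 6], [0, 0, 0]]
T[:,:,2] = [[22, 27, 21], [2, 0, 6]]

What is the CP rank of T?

2

Lower bound: the mode-3 unfolding of T (rows indexed by k, columns by (i,j) = (0,0), (0,1), (0,2), (1,0), (1,1), (1,2)) is [[20, 27, 15, 1, 0, 3], [12, 18, 6, 0, 0, 0], [22, 27, 21, 2, 0, 6]].
There the 2×2 minor on rows k ∈ {0, 1}, columns (i,j) ∈ {(0,0), (0,1)} is det [[20, 27], [12, 18]] = 36 ≠ 0, so this unfolding has rank ≥ 2; CP rank is at least every unfolding rank, so rank(T) ≥ 2. (This is only a lower bound: in general the CP rank may exceed every unfolding rank, so we still need to exhibit 2 rank-1 terms summing to T.)
Upper bound — finding two terms. Write S_k = T[:,:,k] for the frontal slices: S₀ = [[20, 27, 15], [1, 0, 3]], S₁ = [[12, 18, 6], [0, 0, 0]], S₂ = [[22, 27, 21], [2, 0, 6]].
If T = a₁ ∘ b₁ ∘ c₁ + a₂ ∘ b₂ ∘ c₂ then each S_k = c₁[k]·a₁b₁ᵀ + c₂[k]·a₂b₂ᵀ. S₀ and S₁ are linearly independent, so a₁b₁ᵀ and a₂b₂ᵀ must span the same plane of matrices: they are the rank-1 matrices of the form x·S₀ + y·S₁.
The 2×2 minor of x·S₀ + y·S₁ on rows {0,1}, columns {0,1} is −27·x² − 18·xy = (-9)·(3·x + 2·y)(x), vanishing at (x:y) = (2:-3) and (0:1).
M₁ = 2·S₀ − 3·S₁ = [[4, 0, 12], [2, 0, 6]] = 2·[2, 1][1, 0, 3]ᵀ and M₂ = S₁ = [[12, 18, 6], [0, 0, 0]] = 6·[1, 0][2, 3, 1]ᵀ, so take a₁ = [2, 1], b₁ = [1, 0, 3], a₂ = [1, 0], b₂ = [2, 3, 1].
Each slice is an integer combination of E₁ = a₁b₁ᵀ and E₂ = a₂b₂ᵀ: S₀ = E₁ + 9·E₂, S₁ = 6·E₂, S₂ = 2·E₁ + 9·E₂; reading off coefficients, c₁ = [1, 0, 2] and c₂ = [9, 6, 9].
Hence T = [2, 1] ∘ [1, 0, 3] ∘ [1, 0, 2] + [1, 0] ∘ [2, 3, 1] ∘ [9, 6, 9], so rank(T) ≤ 2.
These bounds meet, so rank(T) = 2.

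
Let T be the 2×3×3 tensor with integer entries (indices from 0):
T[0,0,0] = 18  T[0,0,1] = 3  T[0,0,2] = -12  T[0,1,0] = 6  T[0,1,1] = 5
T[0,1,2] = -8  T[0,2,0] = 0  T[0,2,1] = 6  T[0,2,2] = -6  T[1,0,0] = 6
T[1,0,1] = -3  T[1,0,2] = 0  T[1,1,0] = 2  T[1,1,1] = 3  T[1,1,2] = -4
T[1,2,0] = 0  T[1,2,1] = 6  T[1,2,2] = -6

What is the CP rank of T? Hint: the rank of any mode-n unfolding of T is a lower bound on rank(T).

2

Lower bound: the mode-2 unfolding of T (rows indexed by j, columns by (i,k) = (0,0), (0,1), (0,2), (1,0), (1,1), (1,2)) is [[18, 3, -12, 6, -3, 0], [6, 5, -8, 2, 3, -4], [0, 6, -6, 0, 6, -6]].
There the 2×2 minor on rows j ∈ {0, 1}, columns (i,k) ∈ {(0,0), (0,1)} is det [[18, 3], [6, 5]] = 72 ≠ 0, so this unfolding has rank ≥ 2; CP rank is at least every unfolding rank, so rank(T) ≥ 2. (Flattening ranks never certify an upper bound on CP rank; for that we must actually write T with 2 rank-1 terms.)
Upper bound — finding two terms. Write S_k = T[:,:,k] for the frontal slices: S₀ = [[18, 6, 0], [6, 2, 0]], S₁ = [[3, 5, 6], [-3, 3, 6]], S₂ = [[-12, -8, -6], [0, -4, -6]].
If T = a₁ ⊗ b₁ ⊗ c₁ + a₂ ⊗ b₂ ⊗ c₂ then each S_k = c₁[k]·a₁b₁ᵀ + c₂[k]·a₂b₂ᵀ. S₀ and S₁ are linearly independent, so a₁b₁ᵀ and a₂b₂ᵀ must span the same plane of matrices: they are the rank-1 matrices of the form x·S₀ + y·S₁.
The 2×2 minor of x·S₀ + y·S₁ on rows {0,1}, columns {0,1} is 48·xy + 24·y² = 24·(y)(2·x + y), vanishing at (x:y) = (1:0) and (1:-2).
M₁ = S₀ = [[18, 6, 0], [6, 2, 0]] = 2·[3, 1][3, 1, 0]ᵀ and M₂ = S₀ − 2·S₁ = [[12, -4, -12], [12, -4, -12]] = 4·[1, 1][3, -1, -3]ᵀ, so take a₁ = [3, 1], b₁ = [3, 1, 0], a₂ = [1, 1], b₂ = [3, -1, -3].
Each slice is an integer combination of E₁ = a₁b₁ᵀ and E₂ = a₂b₂ᵀ: S₀ = 2·E₁, S₁ = E₁ − 2·E₂, S₂ = −2·E₁ + 2·E₂; reading off coefficients, c₁ = [2, 1, -2] and c₂ = [0, -2, 2].
Hence T = [3, 1] ⊗ [3, 1, 0] ⊗ [2, 1, -2] + [1, 1] ⊗ [3, -1, -3] ⊗ [0, -2, 2], so rank(T) ≤ 2.
These bounds meet, so rank(T) = 2.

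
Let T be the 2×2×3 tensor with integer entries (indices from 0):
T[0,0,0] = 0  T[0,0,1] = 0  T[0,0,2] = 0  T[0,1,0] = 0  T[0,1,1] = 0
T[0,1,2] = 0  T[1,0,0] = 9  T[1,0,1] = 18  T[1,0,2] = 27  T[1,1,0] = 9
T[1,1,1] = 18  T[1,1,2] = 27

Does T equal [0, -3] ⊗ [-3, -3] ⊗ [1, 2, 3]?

Reconstruct entrywise from the claimed factors. For example, T[1,1,0] = 9 and Σₗ aₗ[1]bₗ[1]cₗ[0] = (-3)·(-3)·(1) = 9; checking all 12 entries, every one matches. The claim holds.

Yes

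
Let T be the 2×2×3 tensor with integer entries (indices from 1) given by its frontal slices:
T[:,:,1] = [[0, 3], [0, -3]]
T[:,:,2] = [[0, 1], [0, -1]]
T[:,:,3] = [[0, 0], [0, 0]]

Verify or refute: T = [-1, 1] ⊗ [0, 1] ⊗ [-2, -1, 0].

No

Reconstruct entry (1,2,1) from the claimed factors: Σₗ aₗ[1]bₗ[2]cₗ[1] = (-1)·(1)·(-2) = 2, but T[1,2,1] = 3. The claim is false.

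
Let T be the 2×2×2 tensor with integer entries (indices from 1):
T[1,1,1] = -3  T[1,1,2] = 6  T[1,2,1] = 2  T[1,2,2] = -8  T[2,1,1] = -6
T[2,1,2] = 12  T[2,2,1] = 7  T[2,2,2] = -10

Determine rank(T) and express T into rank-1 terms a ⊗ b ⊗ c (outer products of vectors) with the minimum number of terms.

Lower bound: the mode-2 unfolding of T (rows indexed by j, columns by (i,k) = (1,1), (1,2), (2,1), (2,2)) is [[-3, 6, -6, 12], [2, -8, 7, -10]].
There the 2×2 minor on rows j ∈ {1, 2}, columns (i,k) ∈ {(1,1), (1,2)} is det [[-3, 6], [2, -8]] = 12 ≠ 0, so this unfolding has rank ≥ 2; CP rank is at least every unfolding rank, so rank(T) ≥ 2. (Unfolding ranks only ever bound the CP rank from below — rank(T) can be strictly larger than all of them — so the matching upper bound has to come from an explicit 2-term decomposition.)
Upper bound — finding two terms. Write S_k = T[:,:,k] for the frontal slices: S₁ = [[-3, 2], [-6, 7]], S₂ = [[6, -8], [12, -10]].
If T = a₁ ⊗ b₁ ⊗ c₁ + a₂ ⊗ b₂ ⊗ c₂ then each S_k = c₁[k]·a₁b₁ᵀ + c₂[k]·a₂b₂ᵀ. S₁ and S₂ are linearly independent, so a₁b₁ᵀ and a₂b₂ᵀ must span the same plane of matrices: they are the rank-1 matrices of the form x·S₁ + y·S₂.
det(x·S₁ + y·S₂) is −9·x² + 36·y² = (-9)·(x − 2·y)(x + 2·y), vanishing at (x:y) = (2:1) and (2:-1).
M₁ = 2·S₁ + S₂ = [[0, -4], [0, 4]] = (-4)·[1, -1][0, 1]ᵀ and M₂ = 2·S₁ − S₂ = [[-12, 12], [-24, 24]] = (-12)·[1, 2][1, -1]ᵀ, so take a₁ = [1, -1], b₁ = [0, 1], a₂ = [1, 2], b₂ = [1, -1].
Each slice is an integer combination of E₁ = a₁b₁ᵀ and E₂ = a₂b₂ᵀ: S₁ = −E₁ − 3·E₂, S₂ = −2·E₁ + 6·E₂; reading off coefficients, c₁ = [-1, -2] and c₂ = [-3, 6].
Hence T = [1, -1] ⊗ [0, 1] ⊗ [-1, -2] + [1, 2] ⊗ [1, -1] ⊗ [-3, 6], so rank(T) ≤ 2.
These bounds meet, so rank(T) = 2.

rank(T) = 2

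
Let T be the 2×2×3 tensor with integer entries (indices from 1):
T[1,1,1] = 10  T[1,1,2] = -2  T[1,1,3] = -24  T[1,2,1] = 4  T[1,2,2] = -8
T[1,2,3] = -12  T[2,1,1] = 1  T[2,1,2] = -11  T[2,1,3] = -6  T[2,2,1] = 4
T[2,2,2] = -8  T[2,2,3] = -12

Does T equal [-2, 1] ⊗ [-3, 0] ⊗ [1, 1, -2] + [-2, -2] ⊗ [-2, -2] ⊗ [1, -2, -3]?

Reconstruct entrywise from the claimed factors. For example, T[1,1,3] = -24 and Σₗ aₗ[1]bₗ[1]cₗ[3] = (-2)·(-3)·(-2) + (-2)·(-2)·(-3) = -24; checking all 12 entries, every one matches. The claim holds.

Yes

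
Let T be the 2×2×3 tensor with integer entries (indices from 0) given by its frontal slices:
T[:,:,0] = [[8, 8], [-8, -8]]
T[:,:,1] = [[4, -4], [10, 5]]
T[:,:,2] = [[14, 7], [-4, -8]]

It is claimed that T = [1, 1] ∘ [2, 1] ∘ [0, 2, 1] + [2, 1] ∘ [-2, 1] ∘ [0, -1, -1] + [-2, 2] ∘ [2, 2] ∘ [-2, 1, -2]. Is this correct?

Yes

Reconstruct entrywise from the claimed factors. For example, T[1,1,2] = -8 and Σₗ aₗ[1]bₗ[1]cₗ[2] = (1)·(1)·(1) + (1)·(1)·(-1) + (2)·(2)·(-2) = -8; checking all 12 entries, every one matches. The claim holds.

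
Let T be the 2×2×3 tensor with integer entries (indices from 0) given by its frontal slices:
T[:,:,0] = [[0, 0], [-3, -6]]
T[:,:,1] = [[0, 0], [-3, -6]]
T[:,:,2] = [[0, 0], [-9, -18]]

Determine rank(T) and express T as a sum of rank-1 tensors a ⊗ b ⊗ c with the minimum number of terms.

rank(T) = 1

Lower bound: T ≠ 0 (e.g. T[1,0,0] = -3), so rank(T) ≥ 1.
Upper bound: if T = a ⊗ b ⊗ c then every fibre of T is a multiple of the corresponding factor, so read the factors off the fibres through the nonzero entry T[1,0,0] = -3.
The mode-1 fibre T[:,0,0] = [0, -3] gives a = (0, 1) (primitive direction); the mode-2 fibre T[1,:,0] = [-3, -6] gives b = (1, 2); then c[k] = T[1,0,k] / (a[1]·b[0]) = [-3, -3, -9] / 1 = (-3, -3, -9).
Expanding (0, 1) ⊗ (1, 2) ⊗ (-3, -3, -9) reproduces all 12 entries of T, so T = (0, 1) ⊗ (1, 2) ⊗ (-3, -3, -9) and rank(T) ≤ 1.
These bounds meet, so rank(T) = 1.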